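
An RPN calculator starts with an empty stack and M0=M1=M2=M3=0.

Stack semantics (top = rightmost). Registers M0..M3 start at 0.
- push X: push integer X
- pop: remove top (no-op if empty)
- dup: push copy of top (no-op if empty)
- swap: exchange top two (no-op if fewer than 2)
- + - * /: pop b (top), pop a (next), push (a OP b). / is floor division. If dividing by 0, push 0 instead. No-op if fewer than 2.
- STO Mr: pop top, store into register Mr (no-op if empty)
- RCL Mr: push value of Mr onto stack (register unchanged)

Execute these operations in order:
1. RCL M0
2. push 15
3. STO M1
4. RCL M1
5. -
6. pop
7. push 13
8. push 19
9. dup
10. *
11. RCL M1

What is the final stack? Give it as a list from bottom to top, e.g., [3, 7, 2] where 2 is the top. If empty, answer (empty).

Answer: [13, 361, 15]

Derivation:
After op 1 (RCL M0): stack=[0] mem=[0,0,0,0]
After op 2 (push 15): stack=[0,15] mem=[0,0,0,0]
After op 3 (STO M1): stack=[0] mem=[0,15,0,0]
After op 4 (RCL M1): stack=[0,15] mem=[0,15,0,0]
After op 5 (-): stack=[-15] mem=[0,15,0,0]
After op 6 (pop): stack=[empty] mem=[0,15,0,0]
After op 7 (push 13): stack=[13] mem=[0,15,0,0]
After op 8 (push 19): stack=[13,19] mem=[0,15,0,0]
After op 9 (dup): stack=[13,19,19] mem=[0,15,0,0]
After op 10 (*): stack=[13,361] mem=[0,15,0,0]
After op 11 (RCL M1): stack=[13,361,15] mem=[0,15,0,0]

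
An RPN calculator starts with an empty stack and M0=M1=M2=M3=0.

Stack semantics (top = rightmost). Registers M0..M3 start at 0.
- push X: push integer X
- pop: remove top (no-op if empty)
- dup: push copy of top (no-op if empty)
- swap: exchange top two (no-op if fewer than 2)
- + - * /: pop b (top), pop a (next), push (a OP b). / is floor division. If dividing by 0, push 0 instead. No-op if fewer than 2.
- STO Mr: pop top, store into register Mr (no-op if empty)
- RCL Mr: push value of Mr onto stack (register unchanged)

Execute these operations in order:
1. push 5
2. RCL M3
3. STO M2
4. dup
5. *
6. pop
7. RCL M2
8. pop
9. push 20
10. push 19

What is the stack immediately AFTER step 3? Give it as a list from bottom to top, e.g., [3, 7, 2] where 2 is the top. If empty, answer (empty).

After op 1 (push 5): stack=[5] mem=[0,0,0,0]
After op 2 (RCL M3): stack=[5,0] mem=[0,0,0,0]
After op 3 (STO M2): stack=[5] mem=[0,0,0,0]

[5]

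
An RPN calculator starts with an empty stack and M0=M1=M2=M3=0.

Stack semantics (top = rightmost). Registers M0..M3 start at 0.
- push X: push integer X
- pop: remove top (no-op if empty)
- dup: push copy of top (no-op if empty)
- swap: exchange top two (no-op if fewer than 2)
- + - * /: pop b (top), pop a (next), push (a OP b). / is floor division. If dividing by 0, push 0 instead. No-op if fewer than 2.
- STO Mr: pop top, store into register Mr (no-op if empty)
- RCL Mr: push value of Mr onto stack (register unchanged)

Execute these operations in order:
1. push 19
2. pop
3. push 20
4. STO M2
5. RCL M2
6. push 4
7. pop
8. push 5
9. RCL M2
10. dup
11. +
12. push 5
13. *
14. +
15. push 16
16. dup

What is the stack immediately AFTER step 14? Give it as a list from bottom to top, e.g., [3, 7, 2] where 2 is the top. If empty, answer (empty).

After op 1 (push 19): stack=[19] mem=[0,0,0,0]
After op 2 (pop): stack=[empty] mem=[0,0,0,0]
After op 3 (push 20): stack=[20] mem=[0,0,0,0]
After op 4 (STO M2): stack=[empty] mem=[0,0,20,0]
After op 5 (RCL M2): stack=[20] mem=[0,0,20,0]
After op 6 (push 4): stack=[20,4] mem=[0,0,20,0]
After op 7 (pop): stack=[20] mem=[0,0,20,0]
After op 8 (push 5): stack=[20,5] mem=[0,0,20,0]
After op 9 (RCL M2): stack=[20,5,20] mem=[0,0,20,0]
After op 10 (dup): stack=[20,5,20,20] mem=[0,0,20,0]
After op 11 (+): stack=[20,5,40] mem=[0,0,20,0]
After op 12 (push 5): stack=[20,5,40,5] mem=[0,0,20,0]
After op 13 (*): stack=[20,5,200] mem=[0,0,20,0]
After op 14 (+): stack=[20,205] mem=[0,0,20,0]

[20, 205]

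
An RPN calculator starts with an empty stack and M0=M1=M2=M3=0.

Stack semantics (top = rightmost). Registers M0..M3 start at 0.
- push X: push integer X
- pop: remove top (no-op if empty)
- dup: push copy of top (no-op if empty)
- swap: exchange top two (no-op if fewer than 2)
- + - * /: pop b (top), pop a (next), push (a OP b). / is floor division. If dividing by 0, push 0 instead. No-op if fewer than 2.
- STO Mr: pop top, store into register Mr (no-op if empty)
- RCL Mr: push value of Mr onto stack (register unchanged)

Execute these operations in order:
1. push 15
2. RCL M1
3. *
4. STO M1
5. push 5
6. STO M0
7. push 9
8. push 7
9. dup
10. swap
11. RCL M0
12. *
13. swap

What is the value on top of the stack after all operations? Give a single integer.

Answer: 7

Derivation:
After op 1 (push 15): stack=[15] mem=[0,0,0,0]
After op 2 (RCL M1): stack=[15,0] mem=[0,0,0,0]
After op 3 (*): stack=[0] mem=[0,0,0,0]
After op 4 (STO M1): stack=[empty] mem=[0,0,0,0]
After op 5 (push 5): stack=[5] mem=[0,0,0,0]
After op 6 (STO M0): stack=[empty] mem=[5,0,0,0]
After op 7 (push 9): stack=[9] mem=[5,0,0,0]
After op 8 (push 7): stack=[9,7] mem=[5,0,0,0]
After op 9 (dup): stack=[9,7,7] mem=[5,0,0,0]
After op 10 (swap): stack=[9,7,7] mem=[5,0,0,0]
After op 11 (RCL M0): stack=[9,7,7,5] mem=[5,0,0,0]
After op 12 (*): stack=[9,7,35] mem=[5,0,0,0]
After op 13 (swap): stack=[9,35,7] mem=[5,0,0,0]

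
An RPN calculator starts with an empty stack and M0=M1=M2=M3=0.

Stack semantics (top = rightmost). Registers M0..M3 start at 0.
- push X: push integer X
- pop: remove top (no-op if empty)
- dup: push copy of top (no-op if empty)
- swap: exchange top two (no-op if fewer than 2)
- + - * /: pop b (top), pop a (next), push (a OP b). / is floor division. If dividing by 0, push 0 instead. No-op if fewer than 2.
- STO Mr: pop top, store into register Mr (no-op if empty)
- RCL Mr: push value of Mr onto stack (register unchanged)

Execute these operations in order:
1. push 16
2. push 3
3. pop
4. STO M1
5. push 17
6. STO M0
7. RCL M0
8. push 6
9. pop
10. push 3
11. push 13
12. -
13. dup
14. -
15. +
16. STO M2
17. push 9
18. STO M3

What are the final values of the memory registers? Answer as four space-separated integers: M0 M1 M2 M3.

After op 1 (push 16): stack=[16] mem=[0,0,0,0]
After op 2 (push 3): stack=[16,3] mem=[0,0,0,0]
After op 3 (pop): stack=[16] mem=[0,0,0,0]
After op 4 (STO M1): stack=[empty] mem=[0,16,0,0]
After op 5 (push 17): stack=[17] mem=[0,16,0,0]
After op 6 (STO M0): stack=[empty] mem=[17,16,0,0]
After op 7 (RCL M0): stack=[17] mem=[17,16,0,0]
After op 8 (push 6): stack=[17,6] mem=[17,16,0,0]
After op 9 (pop): stack=[17] mem=[17,16,0,0]
After op 10 (push 3): stack=[17,3] mem=[17,16,0,0]
After op 11 (push 13): stack=[17,3,13] mem=[17,16,0,0]
After op 12 (-): stack=[17,-10] mem=[17,16,0,0]
After op 13 (dup): stack=[17,-10,-10] mem=[17,16,0,0]
After op 14 (-): stack=[17,0] mem=[17,16,0,0]
After op 15 (+): stack=[17] mem=[17,16,0,0]
After op 16 (STO M2): stack=[empty] mem=[17,16,17,0]
After op 17 (push 9): stack=[9] mem=[17,16,17,0]
After op 18 (STO M3): stack=[empty] mem=[17,16,17,9]

Answer: 17 16 17 9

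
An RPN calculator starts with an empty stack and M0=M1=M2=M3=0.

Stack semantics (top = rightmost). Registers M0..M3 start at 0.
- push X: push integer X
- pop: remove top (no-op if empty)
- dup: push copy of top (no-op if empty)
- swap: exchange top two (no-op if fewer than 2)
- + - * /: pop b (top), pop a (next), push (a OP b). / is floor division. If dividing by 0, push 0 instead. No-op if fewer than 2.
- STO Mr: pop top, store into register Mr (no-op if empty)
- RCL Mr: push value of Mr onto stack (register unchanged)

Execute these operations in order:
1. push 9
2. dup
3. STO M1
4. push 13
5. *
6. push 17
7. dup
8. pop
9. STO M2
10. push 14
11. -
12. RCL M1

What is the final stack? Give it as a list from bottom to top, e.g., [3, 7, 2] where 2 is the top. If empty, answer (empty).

After op 1 (push 9): stack=[9] mem=[0,0,0,0]
After op 2 (dup): stack=[9,9] mem=[0,0,0,0]
After op 3 (STO M1): stack=[9] mem=[0,9,0,0]
After op 4 (push 13): stack=[9,13] mem=[0,9,0,0]
After op 5 (*): stack=[117] mem=[0,9,0,0]
After op 6 (push 17): stack=[117,17] mem=[0,9,0,0]
After op 7 (dup): stack=[117,17,17] mem=[0,9,0,0]
After op 8 (pop): stack=[117,17] mem=[0,9,0,0]
After op 9 (STO M2): stack=[117] mem=[0,9,17,0]
After op 10 (push 14): stack=[117,14] mem=[0,9,17,0]
After op 11 (-): stack=[103] mem=[0,9,17,0]
After op 12 (RCL M1): stack=[103,9] mem=[0,9,17,0]

Answer: [103, 9]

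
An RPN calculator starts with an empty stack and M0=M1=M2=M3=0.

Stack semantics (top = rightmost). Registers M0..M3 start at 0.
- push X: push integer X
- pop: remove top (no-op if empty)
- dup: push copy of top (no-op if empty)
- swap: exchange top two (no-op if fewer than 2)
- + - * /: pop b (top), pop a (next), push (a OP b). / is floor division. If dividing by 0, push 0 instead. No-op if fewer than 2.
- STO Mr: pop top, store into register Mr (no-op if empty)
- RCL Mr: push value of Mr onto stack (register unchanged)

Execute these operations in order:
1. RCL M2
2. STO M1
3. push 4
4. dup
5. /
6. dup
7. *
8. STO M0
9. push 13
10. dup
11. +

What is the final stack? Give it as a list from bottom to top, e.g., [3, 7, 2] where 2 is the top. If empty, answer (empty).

After op 1 (RCL M2): stack=[0] mem=[0,0,0,0]
After op 2 (STO M1): stack=[empty] mem=[0,0,0,0]
After op 3 (push 4): stack=[4] mem=[0,0,0,0]
After op 4 (dup): stack=[4,4] mem=[0,0,0,0]
After op 5 (/): stack=[1] mem=[0,0,0,0]
After op 6 (dup): stack=[1,1] mem=[0,0,0,0]
After op 7 (*): stack=[1] mem=[0,0,0,0]
After op 8 (STO M0): stack=[empty] mem=[1,0,0,0]
After op 9 (push 13): stack=[13] mem=[1,0,0,0]
After op 10 (dup): stack=[13,13] mem=[1,0,0,0]
After op 11 (+): stack=[26] mem=[1,0,0,0]

Answer: [26]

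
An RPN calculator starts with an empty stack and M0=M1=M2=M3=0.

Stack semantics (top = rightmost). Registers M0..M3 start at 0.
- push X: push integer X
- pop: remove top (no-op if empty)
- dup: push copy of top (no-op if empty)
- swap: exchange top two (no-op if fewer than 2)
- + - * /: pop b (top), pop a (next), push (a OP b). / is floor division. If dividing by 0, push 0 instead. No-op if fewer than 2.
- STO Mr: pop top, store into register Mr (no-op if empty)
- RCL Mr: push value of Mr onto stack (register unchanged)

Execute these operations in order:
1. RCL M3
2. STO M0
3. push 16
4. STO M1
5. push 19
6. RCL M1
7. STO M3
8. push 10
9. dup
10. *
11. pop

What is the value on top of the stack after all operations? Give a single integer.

Answer: 19

Derivation:
After op 1 (RCL M3): stack=[0] mem=[0,0,0,0]
After op 2 (STO M0): stack=[empty] mem=[0,0,0,0]
After op 3 (push 16): stack=[16] mem=[0,0,0,0]
After op 4 (STO M1): stack=[empty] mem=[0,16,0,0]
After op 5 (push 19): stack=[19] mem=[0,16,0,0]
After op 6 (RCL M1): stack=[19,16] mem=[0,16,0,0]
After op 7 (STO M3): stack=[19] mem=[0,16,0,16]
After op 8 (push 10): stack=[19,10] mem=[0,16,0,16]
After op 9 (dup): stack=[19,10,10] mem=[0,16,0,16]
After op 10 (*): stack=[19,100] mem=[0,16,0,16]
After op 11 (pop): stack=[19] mem=[0,16,0,16]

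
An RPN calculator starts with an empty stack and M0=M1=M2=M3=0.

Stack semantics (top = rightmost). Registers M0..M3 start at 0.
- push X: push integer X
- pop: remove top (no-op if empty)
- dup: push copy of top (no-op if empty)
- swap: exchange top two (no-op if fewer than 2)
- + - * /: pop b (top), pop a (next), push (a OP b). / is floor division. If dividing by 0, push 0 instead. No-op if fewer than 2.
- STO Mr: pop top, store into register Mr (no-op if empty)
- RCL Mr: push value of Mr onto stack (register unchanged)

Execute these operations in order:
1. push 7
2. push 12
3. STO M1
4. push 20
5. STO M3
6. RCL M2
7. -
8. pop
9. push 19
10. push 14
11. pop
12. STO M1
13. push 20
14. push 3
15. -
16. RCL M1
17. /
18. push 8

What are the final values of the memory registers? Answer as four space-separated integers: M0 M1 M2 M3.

Answer: 0 19 0 20

Derivation:
After op 1 (push 7): stack=[7] mem=[0,0,0,0]
After op 2 (push 12): stack=[7,12] mem=[0,0,0,0]
After op 3 (STO M1): stack=[7] mem=[0,12,0,0]
After op 4 (push 20): stack=[7,20] mem=[0,12,0,0]
After op 5 (STO M3): stack=[7] mem=[0,12,0,20]
After op 6 (RCL M2): stack=[7,0] mem=[0,12,0,20]
After op 7 (-): stack=[7] mem=[0,12,0,20]
After op 8 (pop): stack=[empty] mem=[0,12,0,20]
After op 9 (push 19): stack=[19] mem=[0,12,0,20]
After op 10 (push 14): stack=[19,14] mem=[0,12,0,20]
After op 11 (pop): stack=[19] mem=[0,12,0,20]
After op 12 (STO M1): stack=[empty] mem=[0,19,0,20]
After op 13 (push 20): stack=[20] mem=[0,19,0,20]
After op 14 (push 3): stack=[20,3] mem=[0,19,0,20]
After op 15 (-): stack=[17] mem=[0,19,0,20]
After op 16 (RCL M1): stack=[17,19] mem=[0,19,0,20]
After op 17 (/): stack=[0] mem=[0,19,0,20]
After op 18 (push 8): stack=[0,8] mem=[0,19,0,20]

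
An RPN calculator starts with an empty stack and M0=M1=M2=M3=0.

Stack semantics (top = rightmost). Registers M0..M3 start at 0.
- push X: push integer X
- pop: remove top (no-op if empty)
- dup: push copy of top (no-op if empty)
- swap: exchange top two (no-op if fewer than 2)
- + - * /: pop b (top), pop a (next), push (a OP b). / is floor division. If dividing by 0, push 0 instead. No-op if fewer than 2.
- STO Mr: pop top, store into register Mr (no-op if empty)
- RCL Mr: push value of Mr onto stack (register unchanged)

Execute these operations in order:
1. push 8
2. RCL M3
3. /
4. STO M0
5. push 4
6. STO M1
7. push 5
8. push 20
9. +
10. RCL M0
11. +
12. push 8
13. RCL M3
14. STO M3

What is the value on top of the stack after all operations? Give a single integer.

After op 1 (push 8): stack=[8] mem=[0,0,0,0]
After op 2 (RCL M3): stack=[8,0] mem=[0,0,0,0]
After op 3 (/): stack=[0] mem=[0,0,0,0]
After op 4 (STO M0): stack=[empty] mem=[0,0,0,0]
After op 5 (push 4): stack=[4] mem=[0,0,0,0]
After op 6 (STO M1): stack=[empty] mem=[0,4,0,0]
After op 7 (push 5): stack=[5] mem=[0,4,0,0]
After op 8 (push 20): stack=[5,20] mem=[0,4,0,0]
After op 9 (+): stack=[25] mem=[0,4,0,0]
After op 10 (RCL M0): stack=[25,0] mem=[0,4,0,0]
After op 11 (+): stack=[25] mem=[0,4,0,0]
After op 12 (push 8): stack=[25,8] mem=[0,4,0,0]
After op 13 (RCL M3): stack=[25,8,0] mem=[0,4,0,0]
After op 14 (STO M3): stack=[25,8] mem=[0,4,0,0]

Answer: 8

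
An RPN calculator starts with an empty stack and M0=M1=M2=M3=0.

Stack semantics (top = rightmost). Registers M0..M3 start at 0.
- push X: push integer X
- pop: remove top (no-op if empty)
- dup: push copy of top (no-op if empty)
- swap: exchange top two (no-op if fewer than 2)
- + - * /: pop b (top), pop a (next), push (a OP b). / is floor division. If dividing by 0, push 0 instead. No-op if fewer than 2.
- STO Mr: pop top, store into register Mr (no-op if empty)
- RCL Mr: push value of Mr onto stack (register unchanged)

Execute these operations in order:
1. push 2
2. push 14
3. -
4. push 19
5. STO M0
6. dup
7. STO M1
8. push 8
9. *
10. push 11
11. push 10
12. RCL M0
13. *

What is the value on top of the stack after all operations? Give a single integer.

After op 1 (push 2): stack=[2] mem=[0,0,0,0]
After op 2 (push 14): stack=[2,14] mem=[0,0,0,0]
After op 3 (-): stack=[-12] mem=[0,0,0,0]
After op 4 (push 19): stack=[-12,19] mem=[0,0,0,0]
After op 5 (STO M0): stack=[-12] mem=[19,0,0,0]
After op 6 (dup): stack=[-12,-12] mem=[19,0,0,0]
After op 7 (STO M1): stack=[-12] mem=[19,-12,0,0]
After op 8 (push 8): stack=[-12,8] mem=[19,-12,0,0]
After op 9 (*): stack=[-96] mem=[19,-12,0,0]
After op 10 (push 11): stack=[-96,11] mem=[19,-12,0,0]
After op 11 (push 10): stack=[-96,11,10] mem=[19,-12,0,0]
After op 12 (RCL M0): stack=[-96,11,10,19] mem=[19,-12,0,0]
After op 13 (*): stack=[-96,11,190] mem=[19,-12,0,0]

Answer: 190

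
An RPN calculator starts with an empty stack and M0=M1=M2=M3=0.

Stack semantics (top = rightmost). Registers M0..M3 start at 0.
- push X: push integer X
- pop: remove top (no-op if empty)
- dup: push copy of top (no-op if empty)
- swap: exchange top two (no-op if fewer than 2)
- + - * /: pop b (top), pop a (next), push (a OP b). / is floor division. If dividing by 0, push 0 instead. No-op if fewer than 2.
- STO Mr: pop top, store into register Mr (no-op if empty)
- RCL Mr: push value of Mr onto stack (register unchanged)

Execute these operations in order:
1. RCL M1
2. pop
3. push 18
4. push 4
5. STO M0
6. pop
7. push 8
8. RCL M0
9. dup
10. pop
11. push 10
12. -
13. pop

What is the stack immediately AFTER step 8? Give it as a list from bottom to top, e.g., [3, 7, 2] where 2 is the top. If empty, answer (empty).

After op 1 (RCL M1): stack=[0] mem=[0,0,0,0]
After op 2 (pop): stack=[empty] mem=[0,0,0,0]
After op 3 (push 18): stack=[18] mem=[0,0,0,0]
After op 4 (push 4): stack=[18,4] mem=[0,0,0,0]
After op 5 (STO M0): stack=[18] mem=[4,0,0,0]
After op 6 (pop): stack=[empty] mem=[4,0,0,0]
After op 7 (push 8): stack=[8] mem=[4,0,0,0]
After op 8 (RCL M0): stack=[8,4] mem=[4,0,0,0]

[8, 4]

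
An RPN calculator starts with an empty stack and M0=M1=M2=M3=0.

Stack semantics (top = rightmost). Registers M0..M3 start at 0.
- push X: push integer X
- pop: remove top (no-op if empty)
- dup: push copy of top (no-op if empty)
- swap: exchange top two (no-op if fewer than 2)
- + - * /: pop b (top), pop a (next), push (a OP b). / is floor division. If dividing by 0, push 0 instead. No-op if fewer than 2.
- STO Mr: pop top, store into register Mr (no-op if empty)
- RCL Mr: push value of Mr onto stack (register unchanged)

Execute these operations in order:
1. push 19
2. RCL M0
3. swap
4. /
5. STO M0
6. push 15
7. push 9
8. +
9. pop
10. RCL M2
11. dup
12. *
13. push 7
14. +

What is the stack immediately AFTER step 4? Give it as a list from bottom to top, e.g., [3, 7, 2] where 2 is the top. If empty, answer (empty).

After op 1 (push 19): stack=[19] mem=[0,0,0,0]
After op 2 (RCL M0): stack=[19,0] mem=[0,0,0,0]
After op 3 (swap): stack=[0,19] mem=[0,0,0,0]
After op 4 (/): stack=[0] mem=[0,0,0,0]

[0]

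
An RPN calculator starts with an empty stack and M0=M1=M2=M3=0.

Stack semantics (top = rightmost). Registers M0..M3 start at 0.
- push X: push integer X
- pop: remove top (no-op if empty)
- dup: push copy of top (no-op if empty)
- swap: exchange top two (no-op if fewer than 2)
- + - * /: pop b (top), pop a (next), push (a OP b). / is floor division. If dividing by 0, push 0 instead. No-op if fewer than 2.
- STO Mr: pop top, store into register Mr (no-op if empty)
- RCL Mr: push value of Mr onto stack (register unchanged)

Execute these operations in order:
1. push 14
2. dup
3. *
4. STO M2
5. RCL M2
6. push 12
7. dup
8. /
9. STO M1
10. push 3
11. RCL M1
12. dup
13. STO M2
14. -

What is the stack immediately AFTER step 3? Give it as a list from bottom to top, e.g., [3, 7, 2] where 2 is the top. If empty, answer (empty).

After op 1 (push 14): stack=[14] mem=[0,0,0,0]
After op 2 (dup): stack=[14,14] mem=[0,0,0,0]
After op 3 (*): stack=[196] mem=[0,0,0,0]

[196]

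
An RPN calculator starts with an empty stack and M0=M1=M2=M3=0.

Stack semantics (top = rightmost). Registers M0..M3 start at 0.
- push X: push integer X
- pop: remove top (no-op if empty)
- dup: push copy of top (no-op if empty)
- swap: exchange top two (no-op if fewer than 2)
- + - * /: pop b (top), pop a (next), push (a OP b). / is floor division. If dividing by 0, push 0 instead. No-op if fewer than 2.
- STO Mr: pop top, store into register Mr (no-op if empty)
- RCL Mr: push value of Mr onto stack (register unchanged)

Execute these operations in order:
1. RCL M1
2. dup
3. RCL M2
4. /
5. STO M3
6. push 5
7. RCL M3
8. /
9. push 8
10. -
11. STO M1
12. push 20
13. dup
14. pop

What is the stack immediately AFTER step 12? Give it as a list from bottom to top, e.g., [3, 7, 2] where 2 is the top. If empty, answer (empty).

After op 1 (RCL M1): stack=[0] mem=[0,0,0,0]
After op 2 (dup): stack=[0,0] mem=[0,0,0,0]
After op 3 (RCL M2): stack=[0,0,0] mem=[0,0,0,0]
After op 4 (/): stack=[0,0] mem=[0,0,0,0]
After op 5 (STO M3): stack=[0] mem=[0,0,0,0]
After op 6 (push 5): stack=[0,5] mem=[0,0,0,0]
After op 7 (RCL M3): stack=[0,5,0] mem=[0,0,0,0]
After op 8 (/): stack=[0,0] mem=[0,0,0,0]
After op 9 (push 8): stack=[0,0,8] mem=[0,0,0,0]
After op 10 (-): stack=[0,-8] mem=[0,0,0,0]
After op 11 (STO M1): stack=[0] mem=[0,-8,0,0]
After op 12 (push 20): stack=[0,20] mem=[0,-8,0,0]

[0, 20]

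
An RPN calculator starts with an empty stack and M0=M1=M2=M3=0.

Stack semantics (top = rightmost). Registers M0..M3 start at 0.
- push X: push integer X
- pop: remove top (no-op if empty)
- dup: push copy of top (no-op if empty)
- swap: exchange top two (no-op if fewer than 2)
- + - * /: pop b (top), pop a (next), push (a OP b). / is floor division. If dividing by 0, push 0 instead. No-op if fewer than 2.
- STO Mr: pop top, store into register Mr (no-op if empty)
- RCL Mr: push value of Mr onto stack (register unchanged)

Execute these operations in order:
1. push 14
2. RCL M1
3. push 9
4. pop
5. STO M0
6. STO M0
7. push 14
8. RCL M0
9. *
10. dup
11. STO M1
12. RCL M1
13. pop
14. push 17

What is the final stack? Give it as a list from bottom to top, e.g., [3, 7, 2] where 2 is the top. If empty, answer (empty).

Answer: [196, 17]

Derivation:
After op 1 (push 14): stack=[14] mem=[0,0,0,0]
After op 2 (RCL M1): stack=[14,0] mem=[0,0,0,0]
After op 3 (push 9): stack=[14,0,9] mem=[0,0,0,0]
After op 4 (pop): stack=[14,0] mem=[0,0,0,0]
After op 5 (STO M0): stack=[14] mem=[0,0,0,0]
After op 6 (STO M0): stack=[empty] mem=[14,0,0,0]
After op 7 (push 14): stack=[14] mem=[14,0,0,0]
After op 8 (RCL M0): stack=[14,14] mem=[14,0,0,0]
After op 9 (*): stack=[196] mem=[14,0,0,0]
After op 10 (dup): stack=[196,196] mem=[14,0,0,0]
After op 11 (STO M1): stack=[196] mem=[14,196,0,0]
After op 12 (RCL M1): stack=[196,196] mem=[14,196,0,0]
After op 13 (pop): stack=[196] mem=[14,196,0,0]
After op 14 (push 17): stack=[196,17] mem=[14,196,0,0]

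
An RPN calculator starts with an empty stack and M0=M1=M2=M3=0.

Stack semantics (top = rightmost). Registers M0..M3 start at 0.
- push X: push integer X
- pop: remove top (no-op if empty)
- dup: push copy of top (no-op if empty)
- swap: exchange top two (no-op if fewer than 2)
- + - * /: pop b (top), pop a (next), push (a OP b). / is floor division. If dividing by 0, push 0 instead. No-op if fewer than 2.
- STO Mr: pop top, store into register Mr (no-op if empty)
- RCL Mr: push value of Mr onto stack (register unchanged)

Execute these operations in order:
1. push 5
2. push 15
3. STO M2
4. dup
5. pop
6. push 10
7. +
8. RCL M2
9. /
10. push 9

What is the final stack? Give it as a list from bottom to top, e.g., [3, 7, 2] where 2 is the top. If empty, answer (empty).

After op 1 (push 5): stack=[5] mem=[0,0,0,0]
After op 2 (push 15): stack=[5,15] mem=[0,0,0,0]
After op 3 (STO M2): stack=[5] mem=[0,0,15,0]
After op 4 (dup): stack=[5,5] mem=[0,0,15,0]
After op 5 (pop): stack=[5] mem=[0,0,15,0]
After op 6 (push 10): stack=[5,10] mem=[0,0,15,0]
After op 7 (+): stack=[15] mem=[0,0,15,0]
After op 8 (RCL M2): stack=[15,15] mem=[0,0,15,0]
After op 9 (/): stack=[1] mem=[0,0,15,0]
After op 10 (push 9): stack=[1,9] mem=[0,0,15,0]

Answer: [1, 9]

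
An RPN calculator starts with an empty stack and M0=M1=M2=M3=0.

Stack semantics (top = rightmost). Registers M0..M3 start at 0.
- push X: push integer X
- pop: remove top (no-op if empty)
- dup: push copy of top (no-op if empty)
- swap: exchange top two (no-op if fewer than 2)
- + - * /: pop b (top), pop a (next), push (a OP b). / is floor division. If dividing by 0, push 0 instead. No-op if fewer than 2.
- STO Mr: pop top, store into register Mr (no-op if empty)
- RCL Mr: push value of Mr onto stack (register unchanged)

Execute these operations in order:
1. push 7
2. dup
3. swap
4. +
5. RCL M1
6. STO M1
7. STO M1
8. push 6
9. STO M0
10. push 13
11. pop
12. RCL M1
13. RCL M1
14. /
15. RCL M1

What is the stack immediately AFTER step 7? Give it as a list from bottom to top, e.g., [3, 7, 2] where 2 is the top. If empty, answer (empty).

After op 1 (push 7): stack=[7] mem=[0,0,0,0]
After op 2 (dup): stack=[7,7] mem=[0,0,0,0]
After op 3 (swap): stack=[7,7] mem=[0,0,0,0]
After op 4 (+): stack=[14] mem=[0,0,0,0]
After op 5 (RCL M1): stack=[14,0] mem=[0,0,0,0]
After op 6 (STO M1): stack=[14] mem=[0,0,0,0]
After op 7 (STO M1): stack=[empty] mem=[0,14,0,0]

(empty)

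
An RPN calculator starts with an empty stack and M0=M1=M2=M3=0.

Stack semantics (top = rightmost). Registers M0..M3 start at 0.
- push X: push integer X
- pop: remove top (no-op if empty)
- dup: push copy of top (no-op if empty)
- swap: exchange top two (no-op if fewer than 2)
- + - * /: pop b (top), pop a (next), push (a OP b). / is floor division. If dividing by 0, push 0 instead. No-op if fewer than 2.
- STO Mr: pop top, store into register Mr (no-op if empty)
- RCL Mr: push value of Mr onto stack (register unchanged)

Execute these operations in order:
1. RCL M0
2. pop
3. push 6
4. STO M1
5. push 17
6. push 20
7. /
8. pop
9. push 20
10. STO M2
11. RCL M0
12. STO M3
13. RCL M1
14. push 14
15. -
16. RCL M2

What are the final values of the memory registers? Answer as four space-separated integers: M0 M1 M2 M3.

After op 1 (RCL M0): stack=[0] mem=[0,0,0,0]
After op 2 (pop): stack=[empty] mem=[0,0,0,0]
After op 3 (push 6): stack=[6] mem=[0,0,0,0]
After op 4 (STO M1): stack=[empty] mem=[0,6,0,0]
After op 5 (push 17): stack=[17] mem=[0,6,0,0]
After op 6 (push 20): stack=[17,20] mem=[0,6,0,0]
After op 7 (/): stack=[0] mem=[0,6,0,0]
After op 8 (pop): stack=[empty] mem=[0,6,0,0]
After op 9 (push 20): stack=[20] mem=[0,6,0,0]
After op 10 (STO M2): stack=[empty] mem=[0,6,20,0]
After op 11 (RCL M0): stack=[0] mem=[0,6,20,0]
After op 12 (STO M3): stack=[empty] mem=[0,6,20,0]
After op 13 (RCL M1): stack=[6] mem=[0,6,20,0]
After op 14 (push 14): stack=[6,14] mem=[0,6,20,0]
After op 15 (-): stack=[-8] mem=[0,6,20,0]
After op 16 (RCL M2): stack=[-8,20] mem=[0,6,20,0]

Answer: 0 6 20 0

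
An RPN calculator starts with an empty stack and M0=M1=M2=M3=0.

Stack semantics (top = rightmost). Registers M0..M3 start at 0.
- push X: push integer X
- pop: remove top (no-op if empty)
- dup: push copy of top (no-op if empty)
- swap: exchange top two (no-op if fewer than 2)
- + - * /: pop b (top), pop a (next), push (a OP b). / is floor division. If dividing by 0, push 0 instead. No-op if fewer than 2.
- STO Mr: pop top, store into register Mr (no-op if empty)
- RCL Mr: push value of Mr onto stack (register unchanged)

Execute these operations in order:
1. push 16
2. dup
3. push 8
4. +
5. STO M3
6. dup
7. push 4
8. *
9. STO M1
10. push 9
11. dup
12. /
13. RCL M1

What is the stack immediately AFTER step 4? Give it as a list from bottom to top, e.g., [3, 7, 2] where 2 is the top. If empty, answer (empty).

After op 1 (push 16): stack=[16] mem=[0,0,0,0]
After op 2 (dup): stack=[16,16] mem=[0,0,0,0]
After op 3 (push 8): stack=[16,16,8] mem=[0,0,0,0]
After op 4 (+): stack=[16,24] mem=[0,0,0,0]

[16, 24]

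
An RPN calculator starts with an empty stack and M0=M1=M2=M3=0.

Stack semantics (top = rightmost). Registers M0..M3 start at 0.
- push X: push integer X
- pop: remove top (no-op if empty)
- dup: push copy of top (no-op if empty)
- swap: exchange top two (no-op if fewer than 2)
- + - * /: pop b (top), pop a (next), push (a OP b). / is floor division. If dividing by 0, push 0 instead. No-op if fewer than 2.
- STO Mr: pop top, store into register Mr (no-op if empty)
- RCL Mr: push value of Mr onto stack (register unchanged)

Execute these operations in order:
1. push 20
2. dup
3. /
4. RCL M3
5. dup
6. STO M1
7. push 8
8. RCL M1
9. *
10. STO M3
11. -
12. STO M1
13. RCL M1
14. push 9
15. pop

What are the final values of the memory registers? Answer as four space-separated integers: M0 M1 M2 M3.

Answer: 0 1 0 0

Derivation:
After op 1 (push 20): stack=[20] mem=[0,0,0,0]
After op 2 (dup): stack=[20,20] mem=[0,0,0,0]
After op 3 (/): stack=[1] mem=[0,0,0,0]
After op 4 (RCL M3): stack=[1,0] mem=[0,0,0,0]
After op 5 (dup): stack=[1,0,0] mem=[0,0,0,0]
After op 6 (STO M1): stack=[1,0] mem=[0,0,0,0]
After op 7 (push 8): stack=[1,0,8] mem=[0,0,0,0]
After op 8 (RCL M1): stack=[1,0,8,0] mem=[0,0,0,0]
After op 9 (*): stack=[1,0,0] mem=[0,0,0,0]
After op 10 (STO M3): stack=[1,0] mem=[0,0,0,0]
After op 11 (-): stack=[1] mem=[0,0,0,0]
After op 12 (STO M1): stack=[empty] mem=[0,1,0,0]
After op 13 (RCL M1): stack=[1] mem=[0,1,0,0]
After op 14 (push 9): stack=[1,9] mem=[0,1,0,0]
After op 15 (pop): stack=[1] mem=[0,1,0,0]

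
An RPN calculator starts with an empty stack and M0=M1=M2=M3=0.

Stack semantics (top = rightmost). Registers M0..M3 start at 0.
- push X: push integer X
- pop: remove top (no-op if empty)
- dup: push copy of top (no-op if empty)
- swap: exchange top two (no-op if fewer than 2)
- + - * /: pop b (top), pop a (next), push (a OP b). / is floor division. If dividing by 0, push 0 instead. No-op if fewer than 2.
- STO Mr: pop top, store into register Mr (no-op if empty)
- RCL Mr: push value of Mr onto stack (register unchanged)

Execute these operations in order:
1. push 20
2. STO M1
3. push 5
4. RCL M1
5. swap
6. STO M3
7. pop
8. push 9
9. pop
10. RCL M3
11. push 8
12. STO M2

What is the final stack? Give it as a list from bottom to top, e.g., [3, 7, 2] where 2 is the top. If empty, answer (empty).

Answer: [5]

Derivation:
After op 1 (push 20): stack=[20] mem=[0,0,0,0]
After op 2 (STO M1): stack=[empty] mem=[0,20,0,0]
After op 3 (push 5): stack=[5] mem=[0,20,0,0]
After op 4 (RCL M1): stack=[5,20] mem=[0,20,0,0]
After op 5 (swap): stack=[20,5] mem=[0,20,0,0]
After op 6 (STO M3): stack=[20] mem=[0,20,0,5]
After op 7 (pop): stack=[empty] mem=[0,20,0,5]
After op 8 (push 9): stack=[9] mem=[0,20,0,5]
After op 9 (pop): stack=[empty] mem=[0,20,0,5]
After op 10 (RCL M3): stack=[5] mem=[0,20,0,5]
After op 11 (push 8): stack=[5,8] mem=[0,20,0,5]
After op 12 (STO M2): stack=[5] mem=[0,20,8,5]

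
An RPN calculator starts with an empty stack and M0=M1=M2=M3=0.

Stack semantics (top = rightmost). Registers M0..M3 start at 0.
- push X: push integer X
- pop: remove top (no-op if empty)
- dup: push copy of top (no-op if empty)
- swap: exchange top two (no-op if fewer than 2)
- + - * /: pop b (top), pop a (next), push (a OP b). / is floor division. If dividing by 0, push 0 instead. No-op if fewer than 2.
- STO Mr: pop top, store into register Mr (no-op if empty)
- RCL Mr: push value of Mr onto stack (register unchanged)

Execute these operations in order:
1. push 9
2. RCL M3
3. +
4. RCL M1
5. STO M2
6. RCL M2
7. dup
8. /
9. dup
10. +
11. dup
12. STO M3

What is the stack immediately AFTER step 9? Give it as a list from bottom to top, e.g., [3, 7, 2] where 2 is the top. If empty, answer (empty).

After op 1 (push 9): stack=[9] mem=[0,0,0,0]
After op 2 (RCL M3): stack=[9,0] mem=[0,0,0,0]
After op 3 (+): stack=[9] mem=[0,0,0,0]
After op 4 (RCL M1): stack=[9,0] mem=[0,0,0,0]
After op 5 (STO M2): stack=[9] mem=[0,0,0,0]
After op 6 (RCL M2): stack=[9,0] mem=[0,0,0,0]
After op 7 (dup): stack=[9,0,0] mem=[0,0,0,0]
After op 8 (/): stack=[9,0] mem=[0,0,0,0]
After op 9 (dup): stack=[9,0,0] mem=[0,0,0,0]

[9, 0, 0]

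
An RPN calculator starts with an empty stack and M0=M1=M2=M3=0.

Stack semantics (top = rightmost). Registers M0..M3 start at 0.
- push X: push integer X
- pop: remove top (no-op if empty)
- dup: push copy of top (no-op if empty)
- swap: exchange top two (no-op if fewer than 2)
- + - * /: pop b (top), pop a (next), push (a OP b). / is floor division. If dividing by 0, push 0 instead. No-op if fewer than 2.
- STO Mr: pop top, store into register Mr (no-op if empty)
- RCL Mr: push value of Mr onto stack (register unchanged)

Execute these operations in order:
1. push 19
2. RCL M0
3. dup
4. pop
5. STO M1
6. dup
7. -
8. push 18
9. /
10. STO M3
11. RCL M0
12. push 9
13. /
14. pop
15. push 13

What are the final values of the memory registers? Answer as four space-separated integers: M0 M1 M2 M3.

After op 1 (push 19): stack=[19] mem=[0,0,0,0]
After op 2 (RCL M0): stack=[19,0] mem=[0,0,0,0]
After op 3 (dup): stack=[19,0,0] mem=[0,0,0,0]
After op 4 (pop): stack=[19,0] mem=[0,0,0,0]
After op 5 (STO M1): stack=[19] mem=[0,0,0,0]
After op 6 (dup): stack=[19,19] mem=[0,0,0,0]
After op 7 (-): stack=[0] mem=[0,0,0,0]
After op 8 (push 18): stack=[0,18] mem=[0,0,0,0]
After op 9 (/): stack=[0] mem=[0,0,0,0]
After op 10 (STO M3): stack=[empty] mem=[0,0,0,0]
After op 11 (RCL M0): stack=[0] mem=[0,0,0,0]
After op 12 (push 9): stack=[0,9] mem=[0,0,0,0]
After op 13 (/): stack=[0] mem=[0,0,0,0]
After op 14 (pop): stack=[empty] mem=[0,0,0,0]
After op 15 (push 13): stack=[13] mem=[0,0,0,0]

Answer: 0 0 0 0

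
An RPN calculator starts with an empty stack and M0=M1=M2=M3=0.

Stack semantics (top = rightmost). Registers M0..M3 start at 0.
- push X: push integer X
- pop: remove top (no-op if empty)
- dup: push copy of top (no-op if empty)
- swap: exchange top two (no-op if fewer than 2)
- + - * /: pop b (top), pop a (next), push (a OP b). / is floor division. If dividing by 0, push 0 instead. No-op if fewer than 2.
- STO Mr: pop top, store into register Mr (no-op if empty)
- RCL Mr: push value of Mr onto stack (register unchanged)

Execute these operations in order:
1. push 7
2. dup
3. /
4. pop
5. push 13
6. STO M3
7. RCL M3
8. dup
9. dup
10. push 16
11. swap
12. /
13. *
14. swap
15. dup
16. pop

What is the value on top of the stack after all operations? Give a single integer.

After op 1 (push 7): stack=[7] mem=[0,0,0,0]
After op 2 (dup): stack=[7,7] mem=[0,0,0,0]
After op 3 (/): stack=[1] mem=[0,0,0,0]
After op 4 (pop): stack=[empty] mem=[0,0,0,0]
After op 5 (push 13): stack=[13] mem=[0,0,0,0]
After op 6 (STO M3): stack=[empty] mem=[0,0,0,13]
After op 7 (RCL M3): stack=[13] mem=[0,0,0,13]
After op 8 (dup): stack=[13,13] mem=[0,0,0,13]
After op 9 (dup): stack=[13,13,13] mem=[0,0,0,13]
After op 10 (push 16): stack=[13,13,13,16] mem=[0,0,0,13]
After op 11 (swap): stack=[13,13,16,13] mem=[0,0,0,13]
After op 12 (/): stack=[13,13,1] mem=[0,0,0,13]
After op 13 (*): stack=[13,13] mem=[0,0,0,13]
After op 14 (swap): stack=[13,13] mem=[0,0,0,13]
After op 15 (dup): stack=[13,13,13] mem=[0,0,0,13]
After op 16 (pop): stack=[13,13] mem=[0,0,0,13]

Answer: 13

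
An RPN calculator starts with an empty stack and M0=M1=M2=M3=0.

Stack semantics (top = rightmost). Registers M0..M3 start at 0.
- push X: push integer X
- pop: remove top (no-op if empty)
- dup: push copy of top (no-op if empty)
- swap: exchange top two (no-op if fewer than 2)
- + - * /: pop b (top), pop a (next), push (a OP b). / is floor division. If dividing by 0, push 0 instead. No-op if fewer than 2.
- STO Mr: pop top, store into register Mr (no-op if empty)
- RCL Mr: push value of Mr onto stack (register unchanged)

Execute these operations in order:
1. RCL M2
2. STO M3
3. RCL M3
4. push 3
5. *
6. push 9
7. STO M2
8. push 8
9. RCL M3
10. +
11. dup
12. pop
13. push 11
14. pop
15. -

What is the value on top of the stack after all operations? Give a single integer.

Answer: -8

Derivation:
After op 1 (RCL M2): stack=[0] mem=[0,0,0,0]
After op 2 (STO M3): stack=[empty] mem=[0,0,0,0]
After op 3 (RCL M3): stack=[0] mem=[0,0,0,0]
After op 4 (push 3): stack=[0,3] mem=[0,0,0,0]
After op 5 (*): stack=[0] mem=[0,0,0,0]
After op 6 (push 9): stack=[0,9] mem=[0,0,0,0]
After op 7 (STO M2): stack=[0] mem=[0,0,9,0]
After op 8 (push 8): stack=[0,8] mem=[0,0,9,0]
After op 9 (RCL M3): stack=[0,8,0] mem=[0,0,9,0]
After op 10 (+): stack=[0,8] mem=[0,0,9,0]
After op 11 (dup): stack=[0,8,8] mem=[0,0,9,0]
After op 12 (pop): stack=[0,8] mem=[0,0,9,0]
After op 13 (push 11): stack=[0,8,11] mem=[0,0,9,0]
After op 14 (pop): stack=[0,8] mem=[0,0,9,0]
After op 15 (-): stack=[-8] mem=[0,0,9,0]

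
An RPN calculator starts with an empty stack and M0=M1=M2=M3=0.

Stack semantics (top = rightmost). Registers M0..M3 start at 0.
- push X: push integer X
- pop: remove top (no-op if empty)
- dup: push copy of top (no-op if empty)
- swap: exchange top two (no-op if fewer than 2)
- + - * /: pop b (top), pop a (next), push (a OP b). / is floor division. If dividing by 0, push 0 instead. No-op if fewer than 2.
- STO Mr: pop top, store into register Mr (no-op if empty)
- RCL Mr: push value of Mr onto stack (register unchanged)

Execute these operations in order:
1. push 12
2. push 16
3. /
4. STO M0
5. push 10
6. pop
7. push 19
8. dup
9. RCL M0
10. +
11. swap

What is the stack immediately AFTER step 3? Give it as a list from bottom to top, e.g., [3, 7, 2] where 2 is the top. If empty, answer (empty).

After op 1 (push 12): stack=[12] mem=[0,0,0,0]
After op 2 (push 16): stack=[12,16] mem=[0,0,0,0]
After op 3 (/): stack=[0] mem=[0,0,0,0]

[0]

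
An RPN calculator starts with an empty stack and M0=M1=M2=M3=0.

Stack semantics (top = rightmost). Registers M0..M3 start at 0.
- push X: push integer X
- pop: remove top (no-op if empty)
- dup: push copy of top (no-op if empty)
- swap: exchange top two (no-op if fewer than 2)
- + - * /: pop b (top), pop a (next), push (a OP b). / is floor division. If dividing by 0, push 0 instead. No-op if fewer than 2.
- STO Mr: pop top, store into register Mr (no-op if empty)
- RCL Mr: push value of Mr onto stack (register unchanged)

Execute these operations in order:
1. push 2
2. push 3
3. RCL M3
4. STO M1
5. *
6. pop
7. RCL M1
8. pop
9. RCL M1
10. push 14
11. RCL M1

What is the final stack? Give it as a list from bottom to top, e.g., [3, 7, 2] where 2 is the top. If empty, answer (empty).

Answer: [0, 14, 0]

Derivation:
After op 1 (push 2): stack=[2] mem=[0,0,0,0]
After op 2 (push 3): stack=[2,3] mem=[0,0,0,0]
After op 3 (RCL M3): stack=[2,3,0] mem=[0,0,0,0]
After op 4 (STO M1): stack=[2,3] mem=[0,0,0,0]
After op 5 (*): stack=[6] mem=[0,0,0,0]
After op 6 (pop): stack=[empty] mem=[0,0,0,0]
After op 7 (RCL M1): stack=[0] mem=[0,0,0,0]
After op 8 (pop): stack=[empty] mem=[0,0,0,0]
After op 9 (RCL M1): stack=[0] mem=[0,0,0,0]
After op 10 (push 14): stack=[0,14] mem=[0,0,0,0]
After op 11 (RCL M1): stack=[0,14,0] mem=[0,0,0,0]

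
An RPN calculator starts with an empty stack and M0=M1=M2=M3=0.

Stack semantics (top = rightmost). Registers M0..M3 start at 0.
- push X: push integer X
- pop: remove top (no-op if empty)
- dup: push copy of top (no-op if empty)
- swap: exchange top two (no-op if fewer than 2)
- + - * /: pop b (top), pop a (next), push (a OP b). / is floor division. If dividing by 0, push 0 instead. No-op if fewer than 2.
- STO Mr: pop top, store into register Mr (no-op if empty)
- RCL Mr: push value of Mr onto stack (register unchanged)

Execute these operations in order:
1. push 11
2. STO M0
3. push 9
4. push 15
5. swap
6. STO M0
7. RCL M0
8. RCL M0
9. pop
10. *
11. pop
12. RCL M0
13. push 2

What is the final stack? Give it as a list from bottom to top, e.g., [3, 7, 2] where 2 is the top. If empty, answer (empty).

After op 1 (push 11): stack=[11] mem=[0,0,0,0]
After op 2 (STO M0): stack=[empty] mem=[11,0,0,0]
After op 3 (push 9): stack=[9] mem=[11,0,0,0]
After op 4 (push 15): stack=[9,15] mem=[11,0,0,0]
After op 5 (swap): stack=[15,9] mem=[11,0,0,0]
After op 6 (STO M0): stack=[15] mem=[9,0,0,0]
After op 7 (RCL M0): stack=[15,9] mem=[9,0,0,0]
After op 8 (RCL M0): stack=[15,9,9] mem=[9,0,0,0]
After op 9 (pop): stack=[15,9] mem=[9,0,0,0]
After op 10 (*): stack=[135] mem=[9,0,0,0]
After op 11 (pop): stack=[empty] mem=[9,0,0,0]
After op 12 (RCL M0): stack=[9] mem=[9,0,0,0]
After op 13 (push 2): stack=[9,2] mem=[9,0,0,0]

Answer: [9, 2]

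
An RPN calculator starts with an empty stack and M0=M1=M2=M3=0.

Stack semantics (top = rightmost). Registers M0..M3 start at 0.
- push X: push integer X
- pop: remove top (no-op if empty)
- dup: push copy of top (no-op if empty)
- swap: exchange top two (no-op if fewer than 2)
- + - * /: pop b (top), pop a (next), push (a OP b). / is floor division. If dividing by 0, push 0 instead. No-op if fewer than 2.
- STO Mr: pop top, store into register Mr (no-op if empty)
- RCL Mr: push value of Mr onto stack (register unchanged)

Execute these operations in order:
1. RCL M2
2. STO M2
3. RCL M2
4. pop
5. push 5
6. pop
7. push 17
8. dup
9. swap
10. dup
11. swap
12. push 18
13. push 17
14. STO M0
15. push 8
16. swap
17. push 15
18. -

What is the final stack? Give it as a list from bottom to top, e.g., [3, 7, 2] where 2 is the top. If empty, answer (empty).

After op 1 (RCL M2): stack=[0] mem=[0,0,0,0]
After op 2 (STO M2): stack=[empty] mem=[0,0,0,0]
After op 3 (RCL M2): stack=[0] mem=[0,0,0,0]
After op 4 (pop): stack=[empty] mem=[0,0,0,0]
After op 5 (push 5): stack=[5] mem=[0,0,0,0]
After op 6 (pop): stack=[empty] mem=[0,0,0,0]
After op 7 (push 17): stack=[17] mem=[0,0,0,0]
After op 8 (dup): stack=[17,17] mem=[0,0,0,0]
After op 9 (swap): stack=[17,17] mem=[0,0,0,0]
After op 10 (dup): stack=[17,17,17] mem=[0,0,0,0]
After op 11 (swap): stack=[17,17,17] mem=[0,0,0,0]
After op 12 (push 18): stack=[17,17,17,18] mem=[0,0,0,0]
After op 13 (push 17): stack=[17,17,17,18,17] mem=[0,0,0,0]
After op 14 (STO M0): stack=[17,17,17,18] mem=[17,0,0,0]
After op 15 (push 8): stack=[17,17,17,18,8] mem=[17,0,0,0]
After op 16 (swap): stack=[17,17,17,8,18] mem=[17,0,0,0]
After op 17 (push 15): stack=[17,17,17,8,18,15] mem=[17,0,0,0]
After op 18 (-): stack=[17,17,17,8,3] mem=[17,0,0,0]

Answer: [17, 17, 17, 8, 3]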